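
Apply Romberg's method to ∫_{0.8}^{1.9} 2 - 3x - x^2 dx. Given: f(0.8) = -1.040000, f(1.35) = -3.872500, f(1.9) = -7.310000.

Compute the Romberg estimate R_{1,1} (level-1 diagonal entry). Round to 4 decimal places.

-4.3707

R_{0,0} (trapezoid, 1 panel, h=1.1000): -4.592500
R_{1,0} (trapezoid, 2 panels, h=0.5500): -4.426125
R_{1,1} = -4.426125 + (-4.426125 − (-4.592500))/3 = -4.370667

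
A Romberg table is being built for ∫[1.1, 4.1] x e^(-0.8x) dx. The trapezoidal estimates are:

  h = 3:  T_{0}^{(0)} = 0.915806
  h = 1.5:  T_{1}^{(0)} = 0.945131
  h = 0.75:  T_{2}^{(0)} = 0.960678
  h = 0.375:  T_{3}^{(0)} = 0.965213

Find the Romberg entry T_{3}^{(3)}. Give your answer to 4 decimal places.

0.9668

T_{1}^{(1)} = (4·0.945131 − 0.915806) / 3 = 0.954906
T_{2}^{(1)} = (4·0.960678 − 0.945131) / 3 = 0.965860
T_{3}^{(1)} = (4·0.965213 − 0.960678) / 3 = 0.966725
T_{2}^{(2)} = (16·0.965860 − 0.954906) / 15 = 0.966590
T_{3}^{(2)} = 0.966725 + (0.966725 − 0.965860)/15 = 0.966783
T_{3}^{(3)} = 0.966783 + (0.966783 − 0.966590)/63 = 0.966786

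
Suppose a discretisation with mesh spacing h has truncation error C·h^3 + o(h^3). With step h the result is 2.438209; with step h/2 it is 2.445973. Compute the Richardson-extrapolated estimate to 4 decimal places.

2.4471

The leading error scales as h^3; refining by a factor of 2 reduces it by 2^3 = 8.
Extrapolated value = (8·A(h/2) − A(h)) / (8 − 1)
= (8·2.445973 − 2.438209) / 7
= 17.129575 / 7 = 2.447082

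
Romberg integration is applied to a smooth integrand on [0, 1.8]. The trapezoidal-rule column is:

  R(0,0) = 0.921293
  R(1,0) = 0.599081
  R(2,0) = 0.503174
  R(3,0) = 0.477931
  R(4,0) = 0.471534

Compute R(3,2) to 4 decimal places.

R(2,1) = (4·0.503174 − 0.599081) / 3 = 0.471205
R(3,1) = (4·0.477931 − 0.503174) / 3 = 0.469517
R(3,2) = (16·0.469517 − 0.471205) / 15 = 0.469404

0.4694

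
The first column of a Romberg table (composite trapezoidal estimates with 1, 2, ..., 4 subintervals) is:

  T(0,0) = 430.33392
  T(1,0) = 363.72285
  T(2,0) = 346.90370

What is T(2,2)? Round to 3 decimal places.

341.283

T(1,1) = 363.72285 + (363.72285 − 430.33392)/3 = 341.51916
T(2,1) = 346.90370 + (346.90370 − 363.72285)/3 = 341.29732
T(2,2) = (16·341.29732 − 341.51916) / 15 = 341.28253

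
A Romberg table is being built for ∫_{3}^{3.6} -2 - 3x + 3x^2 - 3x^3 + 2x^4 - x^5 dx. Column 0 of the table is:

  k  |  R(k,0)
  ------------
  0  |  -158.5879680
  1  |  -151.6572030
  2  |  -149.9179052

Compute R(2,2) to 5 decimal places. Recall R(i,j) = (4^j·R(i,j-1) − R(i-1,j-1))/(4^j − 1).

R(1,1) = -151.6572030 + (-151.6572030 − (-158.5879680))/3 = -149.3469480
R(2,1) = (4·(-149.9179052) − (-151.6572030)) / 3 = -149.3381393
R(2,2) = -149.3381393 + (-149.3381393 − (-149.3469480))/15 = -149.3375521
(Column j=1 coincides with Simpson's rule on the same nodes.)

-149.33755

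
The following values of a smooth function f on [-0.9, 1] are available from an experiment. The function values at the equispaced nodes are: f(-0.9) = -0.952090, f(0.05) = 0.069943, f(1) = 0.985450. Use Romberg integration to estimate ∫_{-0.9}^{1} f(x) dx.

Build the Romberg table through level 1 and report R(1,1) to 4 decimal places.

R(0,0) (trapezoid, 1 panel, h=1.9000): 0.031692
R(1,0) (trapezoid, 2 panels, h=0.9500): 0.082292
R(1,1) = 0.082292 + (0.082292 − 0.031692)/3 = 0.099159

0.0992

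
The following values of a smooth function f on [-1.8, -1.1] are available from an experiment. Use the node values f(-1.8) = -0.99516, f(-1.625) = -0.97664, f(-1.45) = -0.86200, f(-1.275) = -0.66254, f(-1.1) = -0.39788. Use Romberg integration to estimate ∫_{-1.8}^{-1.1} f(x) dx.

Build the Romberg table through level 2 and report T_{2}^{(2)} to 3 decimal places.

-0.564

T_{0}^{(0)} (trapezoid, 1 panel, h=0.7000): -0.48756
T_{1}^{(0)} (trapezoid, 2 panels, h=0.3500): -0.54548
T_{2}^{(0)} (trapezoid, 4 panels, h=0.1750): -0.55960
T_{1}^{(1)} = -0.54548 + (-0.54548 − (-0.48756))/3 = -0.56479
T_{2}^{(1)} = -0.55960 + (-0.55960 − (-0.54548))/3 = -0.56431
T_{2}^{(2)} = -0.56431 + (-0.56431 − (-0.56479))/15 = -0.56428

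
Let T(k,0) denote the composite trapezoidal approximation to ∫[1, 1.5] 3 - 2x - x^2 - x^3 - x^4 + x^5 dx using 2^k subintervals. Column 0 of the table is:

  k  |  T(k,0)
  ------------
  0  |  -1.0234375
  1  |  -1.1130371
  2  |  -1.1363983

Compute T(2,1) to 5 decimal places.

-1.14419

T(2,1) = (4·(-1.1363983) − (-1.1130371)) / 3 = -1.1441854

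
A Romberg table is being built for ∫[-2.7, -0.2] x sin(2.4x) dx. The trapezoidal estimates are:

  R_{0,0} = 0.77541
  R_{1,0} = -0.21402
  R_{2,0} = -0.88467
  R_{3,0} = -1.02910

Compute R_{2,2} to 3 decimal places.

R_{1,1} = -0.21402 + (-0.21402 − 0.77541)/3 = -0.54383
R_{2,1} = (4·(-0.88467) − (-0.21402)) / 3 = -1.10822
R_{2,2} = -1.10822 + (-1.10822 − (-0.54383))/15 = -1.14585

-1.146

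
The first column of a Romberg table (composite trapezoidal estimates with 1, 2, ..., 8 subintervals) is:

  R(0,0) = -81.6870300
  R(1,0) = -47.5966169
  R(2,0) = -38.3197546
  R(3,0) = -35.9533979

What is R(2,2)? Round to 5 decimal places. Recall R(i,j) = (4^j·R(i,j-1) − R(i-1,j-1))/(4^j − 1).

-35.16042

Richardson extrapolation on the trapezoidal column (denominator 4−1=3):
R(1,1) = (4·(-47.5966169) − (-81.6870300)) / 3 = -36.2331459
R(2,1) = -38.3197546 + (-38.3197546 − (-47.5966169))/3 = -35.2274672
R(2,2) = -35.2274672 + (-35.2274672 − (-36.2331459))/15 = -35.1604220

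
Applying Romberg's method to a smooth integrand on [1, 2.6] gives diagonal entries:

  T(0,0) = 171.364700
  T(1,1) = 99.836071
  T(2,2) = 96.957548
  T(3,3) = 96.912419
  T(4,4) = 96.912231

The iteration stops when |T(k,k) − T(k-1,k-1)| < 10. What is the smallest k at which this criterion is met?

k = 2

|T(1,1) − T(0,0)| = 71.528629 ≥ 10
|T(2,2) − T(1,1)| = 2.878523 < 10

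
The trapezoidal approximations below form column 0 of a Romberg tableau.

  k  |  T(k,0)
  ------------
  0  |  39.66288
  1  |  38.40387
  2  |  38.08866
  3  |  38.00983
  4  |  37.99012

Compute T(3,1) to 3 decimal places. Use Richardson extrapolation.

37.984

Richardson extrapolation on the trapezoidal column (denominator 4−1=3):
T(3,1) = (4·38.00983 − 38.08866) / 3 = 37.98355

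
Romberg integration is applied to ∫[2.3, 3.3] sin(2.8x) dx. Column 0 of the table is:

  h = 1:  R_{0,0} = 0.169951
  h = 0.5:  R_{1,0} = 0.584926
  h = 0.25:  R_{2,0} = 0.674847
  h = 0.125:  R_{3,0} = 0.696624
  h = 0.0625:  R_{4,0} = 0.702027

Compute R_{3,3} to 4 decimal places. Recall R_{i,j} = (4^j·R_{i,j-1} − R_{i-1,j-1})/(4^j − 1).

0.7038

Richardson extrapolation on the trapezoidal column (denominator 4−1=3):
R_{1,1} = 0.584926 + (0.584926 − 0.169951)/3 = 0.723251
R_{2,1} = (4·0.674847 − 0.584926) / 3 = 0.704821
R_{3,1} = 0.696624 + (0.696624 − 0.674847)/3 = 0.703883
R_{2,2} = 0.704821 + (0.704821 − 0.723251)/15 = 0.703592
R_{3,2} = 0.703883 + (0.703883 − 0.704821)/15 = 0.703820
R_{3,3} = 0.703820 + (0.703820 − 0.703592)/63 = 0.703824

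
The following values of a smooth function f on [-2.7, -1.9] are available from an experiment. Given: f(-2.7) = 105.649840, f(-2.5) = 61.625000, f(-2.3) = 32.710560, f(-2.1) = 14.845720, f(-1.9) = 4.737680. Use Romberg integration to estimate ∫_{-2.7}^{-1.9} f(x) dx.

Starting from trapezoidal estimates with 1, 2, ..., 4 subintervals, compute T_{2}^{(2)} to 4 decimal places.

T_{0}^{(0)} (trapezoid, 1 panel, h=0.8000): 44.155008
T_{1}^{(0)} (trapezoid, 2 panels, h=0.4000): 35.161728
T_{2}^{(0)} (trapezoid, 4 panels, h=0.2000): 32.875008
T_{1}^{(1)} = 35.161728 + (35.161728 − 44.155008)/3 = 32.163968
T_{2}^{(1)} = 32.875008 + (32.875008 − 35.161728)/3 = 32.112768
T_{2}^{(2)} = 32.112768 + (32.112768 − 32.163968)/15 = 32.109355

32.1094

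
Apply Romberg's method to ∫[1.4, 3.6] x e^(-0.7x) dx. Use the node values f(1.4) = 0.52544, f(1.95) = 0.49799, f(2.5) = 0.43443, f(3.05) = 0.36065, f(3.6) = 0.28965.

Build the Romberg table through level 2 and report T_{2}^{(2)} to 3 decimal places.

0.939

T_{0}^{(0)} (trapezoid, 1 panel, h=2.2000): 0.89660
T_{1}^{(0)} (trapezoid, 2 panels, h=1.1000): 0.92617
T_{2}^{(0)} (trapezoid, 4 panels, h=0.5500): 0.93534
T_{1}^{(1)} = 0.92617 + (0.92617 − 0.89660)/3 = 0.93603
T_{2}^{(1)} = 0.93534 + (0.93534 − 0.92617)/3 = 0.93840
T_{2}^{(2)} = 0.93840 + (0.93840 − 0.93603)/15 = 0.93856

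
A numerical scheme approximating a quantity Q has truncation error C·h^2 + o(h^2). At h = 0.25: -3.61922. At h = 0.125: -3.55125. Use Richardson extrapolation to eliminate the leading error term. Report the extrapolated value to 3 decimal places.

The leading error scales as h^2; refining by a factor of 2 reduces it by 2^2 = 4.
Extrapolated value = (4·A(h/2) − A(h)) / (4 − 1)
= (4·(-3.55125) − (-3.61922)) / 3
= -10.58578 / 3 = -3.52859

-3.529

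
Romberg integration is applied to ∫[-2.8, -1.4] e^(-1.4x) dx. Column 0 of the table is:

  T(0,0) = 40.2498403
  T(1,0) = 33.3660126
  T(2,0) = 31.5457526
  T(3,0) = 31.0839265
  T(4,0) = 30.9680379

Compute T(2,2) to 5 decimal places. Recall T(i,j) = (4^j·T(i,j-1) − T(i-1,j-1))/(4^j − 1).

T(1,1) = 33.3660126 + (33.3660126 − 40.2498403)/3 = 31.0714034
T(2,1) = (4·31.5457526 − 33.3660126) / 3 = 30.9389993
T(2,2) = (16·30.9389993 − 31.0714034) / 15 = 30.9301724

30.93017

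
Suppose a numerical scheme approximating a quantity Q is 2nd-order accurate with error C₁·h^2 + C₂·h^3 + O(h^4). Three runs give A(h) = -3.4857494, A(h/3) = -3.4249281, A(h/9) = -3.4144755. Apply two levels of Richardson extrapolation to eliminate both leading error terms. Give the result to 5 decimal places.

-3.41301

First eliminate the h^2 term (factor 3^2 = 9):
  B₁ = (9·(-3.4249281) − (-3.4857494))/8 = -3.4173254
  B₂ = (9·(-3.4144755) − (-3.4249281))/8 = -3.4131689
Then eliminate the h^3 term (factor 3^3 = 27):
  (27·(-3.4131689) − (-3.4173254))/26 = -3.4130090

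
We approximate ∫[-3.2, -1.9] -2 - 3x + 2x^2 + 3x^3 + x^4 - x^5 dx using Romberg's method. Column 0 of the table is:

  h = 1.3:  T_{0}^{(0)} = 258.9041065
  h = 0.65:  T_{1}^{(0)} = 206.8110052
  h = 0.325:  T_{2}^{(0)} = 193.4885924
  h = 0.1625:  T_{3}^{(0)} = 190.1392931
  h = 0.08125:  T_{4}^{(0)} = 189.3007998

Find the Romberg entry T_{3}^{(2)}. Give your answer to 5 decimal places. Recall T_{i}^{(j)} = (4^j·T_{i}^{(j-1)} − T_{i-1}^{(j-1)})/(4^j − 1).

T_{2}^{(1)} = 193.4885924 + (193.4885924 − 206.8110052)/3 = 189.0477881
T_{3}^{(1)} = 190.1392931 + (190.1392931 − 193.4885924)/3 = 189.0228600
T_{3}^{(2)} = 189.0228600 + (189.0228600 − 189.0477881)/15 = 189.0211981
(Column j=1 coincides with Simpson's rule on the same nodes.)

189.02120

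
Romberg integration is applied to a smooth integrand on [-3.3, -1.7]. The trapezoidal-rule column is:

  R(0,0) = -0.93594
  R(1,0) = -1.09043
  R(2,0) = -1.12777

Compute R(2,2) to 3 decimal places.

-1.140

Richardson extrapolation on the trapezoidal column (denominator 4−1=3):
R(1,1) = -1.09043 + (-1.09043 − (-0.93594))/3 = -1.14193
R(2,1) = -1.12777 + (-1.12777 − (-1.09043))/3 = -1.14022
R(2,2) = -1.14022 + (-1.14022 − (-1.14193))/15 = -1.14011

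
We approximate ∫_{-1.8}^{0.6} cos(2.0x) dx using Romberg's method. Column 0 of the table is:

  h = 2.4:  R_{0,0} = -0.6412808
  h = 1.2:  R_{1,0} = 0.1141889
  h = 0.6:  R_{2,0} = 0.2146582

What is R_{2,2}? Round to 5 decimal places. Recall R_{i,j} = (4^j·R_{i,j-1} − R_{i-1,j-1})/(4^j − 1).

0.24029

R_{1,1} = 0.1141889 + (0.1141889 − (-0.6412808))/3 = 0.3660121
R_{2,1} = 0.2146582 + (0.2146582 − 0.1141889)/3 = 0.2481480
R_{2,2} = 0.2481480 + (0.2481480 − 0.3660121)/15 = 0.2402904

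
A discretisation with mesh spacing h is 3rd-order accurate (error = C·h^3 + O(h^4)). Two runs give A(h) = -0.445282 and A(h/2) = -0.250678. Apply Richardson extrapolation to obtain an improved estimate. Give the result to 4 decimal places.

-0.2229

Extrapolated value = (8·A(h/2) − A(h)) / (8 − 1)
= (8·(-0.250678) − (-0.445282)) / 7
= -1.560142 / 7 = -0.222877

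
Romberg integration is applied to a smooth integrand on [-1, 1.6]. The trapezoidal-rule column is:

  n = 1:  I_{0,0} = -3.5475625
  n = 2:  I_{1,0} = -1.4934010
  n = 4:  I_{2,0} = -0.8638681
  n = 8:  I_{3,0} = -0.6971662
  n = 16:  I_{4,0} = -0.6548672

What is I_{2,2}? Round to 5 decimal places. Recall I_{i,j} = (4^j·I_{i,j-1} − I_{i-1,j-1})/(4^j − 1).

Richardson extrapolation on the trapezoidal column (denominator 4−1=3):
I_{1,1} = -1.4934010 + (-1.4934010 − (-3.5475625))/3 = -0.8086805
I_{2,1} = (4·(-0.8638681) − (-1.4934010)) / 3 = -0.6540238
I_{2,2} = (16·(-0.6540238) − (-0.8086805)) / 15 = -0.6437134
(Column j=1 coincides with Simpson's rule on the same nodes.)

-0.64371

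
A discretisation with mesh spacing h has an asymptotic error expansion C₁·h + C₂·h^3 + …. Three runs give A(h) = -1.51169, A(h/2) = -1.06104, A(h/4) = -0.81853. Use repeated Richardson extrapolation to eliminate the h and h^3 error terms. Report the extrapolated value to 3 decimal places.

First eliminate the h term (factor 2^1 = 2):
  B₁ = (2·(-1.06104) − (-1.51169))/1 = -0.61039
  B₂ = (2·(-0.81853) − (-1.06104))/1 = -0.57602
Then eliminate the h^3 term (factor 2^3 = 8):
  (8·(-0.57602) − (-0.61039))/7 = -0.57111

-0.571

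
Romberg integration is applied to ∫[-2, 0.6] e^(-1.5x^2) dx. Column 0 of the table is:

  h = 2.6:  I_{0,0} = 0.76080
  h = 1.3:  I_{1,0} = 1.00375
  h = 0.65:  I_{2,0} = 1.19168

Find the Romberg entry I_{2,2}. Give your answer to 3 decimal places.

I_{1,1} = 1.00375 + (1.00375 − 0.76080)/3 = 1.08473
I_{2,1} = 1.19168 + (1.19168 − 1.00375)/3 = 1.25432
I_{2,2} = (16·1.25432 − 1.08473) / 15 = 1.26563

1.266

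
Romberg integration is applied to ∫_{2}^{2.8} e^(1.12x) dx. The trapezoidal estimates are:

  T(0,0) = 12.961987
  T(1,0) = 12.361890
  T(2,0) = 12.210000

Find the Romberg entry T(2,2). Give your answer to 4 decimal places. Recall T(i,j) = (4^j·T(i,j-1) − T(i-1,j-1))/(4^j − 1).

Richardson extrapolation on the trapezoidal column (denominator 4−1=3):
T(1,1) = 12.361890 + (12.361890 − 12.961987)/3 = 12.161858
T(2,1) = 12.210000 + (12.210000 − 12.361890)/3 = 12.159370
T(2,2) = 12.159370 + (12.159370 − 12.161858)/15 = 12.159204

12.1592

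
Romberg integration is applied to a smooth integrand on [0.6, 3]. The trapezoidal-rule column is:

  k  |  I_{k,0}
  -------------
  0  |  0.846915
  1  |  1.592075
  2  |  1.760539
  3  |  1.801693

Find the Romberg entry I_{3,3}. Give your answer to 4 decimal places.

1.8153

Richardson extrapolation on the trapezoidal column (denominator 4−1=3):
I_{1,1} = 1.592075 + (1.592075 − 0.846915)/3 = 1.840462
I_{2,1} = (4·1.760539 − 1.592075) / 3 = 1.816694
I_{3,1} = 1.801693 + (1.801693 − 1.760539)/3 = 1.815411
I_{2,2} = 1.816694 + (1.816694 − 1.840462)/15 = 1.815109
I_{3,2} = 1.815411 + (1.815411 − 1.816694)/15 = 1.815325
I_{3,3} = 1.815325 + (1.815325 − 1.815109)/63 = 1.815328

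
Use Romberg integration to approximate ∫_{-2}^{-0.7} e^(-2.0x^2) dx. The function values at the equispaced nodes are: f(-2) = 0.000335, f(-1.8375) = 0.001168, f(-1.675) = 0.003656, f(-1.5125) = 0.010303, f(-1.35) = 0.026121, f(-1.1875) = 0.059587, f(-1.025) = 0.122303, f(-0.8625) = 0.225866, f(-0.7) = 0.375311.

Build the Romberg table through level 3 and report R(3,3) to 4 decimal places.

0.1012

R(0,0) (trapezoid, 1 panel, h=1.3000): 0.244170
R(1,0) (trapezoid, 2 panels, h=0.6500): 0.139064
R(2,0) (trapezoid, 4 panels, h=0.3250): 0.110468
R(3,0) (trapezoid, 8 panels, h=0.1625): 0.103484
R(1,1) = 0.139064 + (0.139064 − 0.244170)/3 = 0.104029
R(2,1) = 0.110468 + (0.110468 − 0.139064)/3 = 0.100936
R(3,1) = 0.103484 + (0.103484 − 0.110468)/3 = 0.101156
R(2,2) = 0.100936 + (0.100936 − 0.104029)/15 = 0.100730
R(3,2) = 0.101156 + (0.101156 − 0.100936)/15 = 0.101171
R(3,3) = 0.101171 + (0.101171 − 0.100730)/63 = 0.101178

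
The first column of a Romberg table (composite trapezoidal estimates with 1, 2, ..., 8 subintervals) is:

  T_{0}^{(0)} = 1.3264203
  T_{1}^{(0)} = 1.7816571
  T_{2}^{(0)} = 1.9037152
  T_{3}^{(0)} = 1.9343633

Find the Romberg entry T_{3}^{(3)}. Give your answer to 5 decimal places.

Richardson extrapolation on the trapezoidal column (denominator 4−1=3):
T_{1}^{(1)} = (4·1.7816571 − 1.3264203) / 3 = 1.9334027
T_{2}^{(1)} = (4·1.9037152 − 1.7816571) / 3 = 1.9444012
T_{3}^{(1)} = (4·1.9343633 − 1.9037152) / 3 = 1.9445793
T_{2}^{(2)} = 1.9444012 + (1.9444012 − 1.9334027)/15 = 1.9451344
T_{3}^{(2)} = (16·1.9445793 − 1.9444012) / 15 = 1.9445912
T_{3}^{(3)} = 1.9445912 + (1.9445912 − 1.9451344)/63 = 1.9445826

1.94458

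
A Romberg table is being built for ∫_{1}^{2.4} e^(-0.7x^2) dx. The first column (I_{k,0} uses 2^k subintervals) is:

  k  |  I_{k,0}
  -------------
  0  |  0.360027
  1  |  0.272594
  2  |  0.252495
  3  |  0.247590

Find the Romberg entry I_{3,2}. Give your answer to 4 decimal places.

0.2460

I_{2,1} = (4·0.252495 − 0.272594) / 3 = 0.245795
I_{3,1} = (4·0.247590 − 0.252495) / 3 = 0.245955
I_{3,2} = (16·0.245955 − 0.245795) / 15 = 0.245966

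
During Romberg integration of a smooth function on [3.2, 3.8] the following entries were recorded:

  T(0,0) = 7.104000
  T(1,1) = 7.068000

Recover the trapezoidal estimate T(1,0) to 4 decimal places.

7.0770

From T(1,1) = (4·T(1,0) − T(0,0))/3, solve for T(1,0):
4·T(1,0) = 3·7.068000 + 7.104000 = 28.308000
T(1,0) = 7.077000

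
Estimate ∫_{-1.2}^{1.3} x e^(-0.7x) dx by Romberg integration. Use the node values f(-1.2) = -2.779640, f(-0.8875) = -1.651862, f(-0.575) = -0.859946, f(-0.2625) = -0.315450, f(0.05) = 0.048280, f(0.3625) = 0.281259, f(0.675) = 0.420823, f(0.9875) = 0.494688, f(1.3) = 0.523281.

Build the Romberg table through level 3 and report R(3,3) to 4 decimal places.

-0.8127

R(0,0) (trapezoid, 1 panel, h=2.5000): -2.820449
R(1,0) (trapezoid, 2 panels, h=1.2500): -1.349874
R(2,0) (trapezoid, 4 panels, h=0.6250): -0.949389
R(3,0) (trapezoid, 8 panels, h=0.3125): -0.846996
R(1,1) = -1.349874 + (-1.349874 − (-2.820449))/3 = -0.859682
R(2,1) = -0.949389 + (-0.949389 − (-1.349874))/3 = -0.815894
R(3,1) = -0.846996 + (-0.846996 − (-0.949389))/3 = -0.812865
R(2,2) = -0.815894 + (-0.815894 − (-0.859682))/15 = -0.812975
R(3,2) = -0.812865 + (-0.812865 − (-0.815894))/15 = -0.812663
R(3,3) = -0.812663 + (-0.812663 − (-0.812975))/63 = -0.812658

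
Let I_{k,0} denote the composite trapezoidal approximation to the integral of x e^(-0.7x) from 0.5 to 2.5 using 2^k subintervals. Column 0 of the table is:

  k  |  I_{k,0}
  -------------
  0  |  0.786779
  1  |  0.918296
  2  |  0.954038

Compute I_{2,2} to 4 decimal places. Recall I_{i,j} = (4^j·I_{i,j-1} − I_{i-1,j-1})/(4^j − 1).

Richardson extrapolation on the trapezoidal column (denominator 4−1=3):
I_{1,1} = 0.918296 + (0.918296 − 0.786779)/3 = 0.962135
I_{2,1} = 0.954038 + (0.954038 − 0.918296)/3 = 0.965952
I_{2,2} = 0.965952 + (0.965952 − 0.962135)/15 = 0.966206
(Column j=1 coincides with Simpson's rule on the same nodes.)

0.9662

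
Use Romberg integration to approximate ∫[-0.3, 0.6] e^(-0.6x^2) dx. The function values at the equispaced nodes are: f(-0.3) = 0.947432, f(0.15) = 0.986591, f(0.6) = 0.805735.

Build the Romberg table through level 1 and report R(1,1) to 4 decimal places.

0.8549

R(0,0) (trapezoid, 1 panel, h=0.9000): 0.788925
R(1,0) (trapezoid, 2 panels, h=0.4500): 0.838429
R(1,1) = 0.838429 + (0.838429 − 0.788925)/3 = 0.854930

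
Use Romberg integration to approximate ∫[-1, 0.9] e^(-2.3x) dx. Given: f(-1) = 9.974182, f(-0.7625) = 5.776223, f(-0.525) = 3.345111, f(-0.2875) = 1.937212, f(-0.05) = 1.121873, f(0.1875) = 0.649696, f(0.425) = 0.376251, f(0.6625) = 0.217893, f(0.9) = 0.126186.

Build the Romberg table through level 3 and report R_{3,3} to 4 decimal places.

R_{0,0} (trapezoid, 1 panel, h=1.9000): 9.595350
R_{1,0} (trapezoid, 2 panels, h=0.9500): 5.863454
R_{2,0} (trapezoid, 4 panels, h=0.4750): 4.699374
R_{3,0} (trapezoid, 8 panels, h=0.2375): 4.387680
R_{1,1} = 5.863454 + (5.863454 − 9.595350)/3 = 4.619489
R_{2,1} = 4.699374 + (4.699374 − 5.863454)/3 = 4.311347
R_{3,1} = 4.387680 + (4.387680 − 4.699374)/3 = 4.283782
R_{2,2} = 4.311347 + (4.311347 − 4.619489)/15 = 4.290804
R_{3,2} = 4.283782 + (4.283782 − 4.311347)/15 = 4.281944
R_{3,3} = 4.281944 + (4.281944 − 4.290804)/63 = 4.281803

4.2818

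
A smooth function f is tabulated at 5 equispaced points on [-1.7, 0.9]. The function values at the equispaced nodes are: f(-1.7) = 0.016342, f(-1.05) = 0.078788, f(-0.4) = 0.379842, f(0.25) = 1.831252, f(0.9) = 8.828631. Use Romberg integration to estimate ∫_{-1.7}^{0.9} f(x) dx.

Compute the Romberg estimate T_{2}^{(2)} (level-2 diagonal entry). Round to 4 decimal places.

3.6861

T_{0}^{(0)} (trapezoid, 1 panel, h=2.6000): 11.498465
T_{1}^{(0)} (trapezoid, 2 panels, h=1.3000): 6.243027
T_{2}^{(0)} (trapezoid, 4 panels, h=0.6500): 4.363040
T_{1}^{(1)} = 6.243027 + (6.243027 − 11.498465)/3 = 4.491214
T_{2}^{(1)} = 4.363040 + (4.363040 − 6.243027)/3 = 3.736378
T_{2}^{(2)} = 3.736378 + (3.736378 − 4.491214)/15 = 3.686056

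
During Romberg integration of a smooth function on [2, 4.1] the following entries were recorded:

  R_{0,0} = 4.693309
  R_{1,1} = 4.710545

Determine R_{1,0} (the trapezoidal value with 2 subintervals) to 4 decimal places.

4.7062

From R_{1,1} = (4·R_{1,0} − R_{0,0})/3, solve for R_{1,0}:
4·R_{1,0} = 3·4.710545 + 4.693309 = 18.824944
R_{1,0} = 4.706236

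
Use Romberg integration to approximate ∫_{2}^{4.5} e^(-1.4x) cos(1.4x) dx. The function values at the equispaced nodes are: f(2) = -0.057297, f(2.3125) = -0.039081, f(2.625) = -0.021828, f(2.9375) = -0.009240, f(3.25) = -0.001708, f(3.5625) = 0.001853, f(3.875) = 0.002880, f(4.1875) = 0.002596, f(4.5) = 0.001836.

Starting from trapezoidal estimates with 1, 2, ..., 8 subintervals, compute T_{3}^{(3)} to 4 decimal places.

T_{0}^{(0)} (trapezoid, 1 panel, h=2.5000): -0.069326
T_{1}^{(0)} (trapezoid, 2 panels, h=1.2500): -0.036798
T_{2}^{(0)} (trapezoid, 4 panels, h=0.6250): -0.030242
T_{3}^{(0)} (trapezoid, 8 panels, h=0.3125): -0.028831
T_{1}^{(1)} = -0.036798 + (-0.036798 − (-0.069326))/3 = -0.025955
T_{2}^{(1)} = -0.030242 + (-0.030242 − (-0.036798))/3 = -0.028057
T_{3}^{(1)} = -0.028831 + (-0.028831 − (-0.030242))/3 = -0.028361
T_{2}^{(2)} = -0.028057 + (-0.028057 − (-0.025955))/15 = -0.028197
T_{3}^{(2)} = -0.028361 + (-0.028361 − (-0.028057))/15 = -0.028381
T_{3}^{(3)} = -0.028381 + (-0.028381 − (-0.028197))/63 = -0.028384

-0.0284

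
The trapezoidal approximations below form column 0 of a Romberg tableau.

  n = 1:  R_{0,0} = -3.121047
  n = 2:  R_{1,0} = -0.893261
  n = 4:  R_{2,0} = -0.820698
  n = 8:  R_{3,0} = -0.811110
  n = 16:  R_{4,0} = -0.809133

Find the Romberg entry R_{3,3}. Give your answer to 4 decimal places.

-0.8082

Richardson extrapolation on the trapezoidal column (denominator 4−1=3):
R_{1,1} = (4·(-0.893261) − (-3.121047)) / 3 = -0.150666
R_{2,1} = -0.820698 + (-0.820698 − (-0.893261))/3 = -0.796510
R_{3,1} = -0.811110 + (-0.811110 − (-0.820698))/3 = -0.807914
R_{2,2} = -0.796510 + (-0.796510 − (-0.150666))/15 = -0.839566
R_{3,2} = (16·(-0.807914) − (-0.796510)) / 15 = -0.808674
R_{3,3} = -0.808674 + (-0.808674 − (-0.839566))/63 = -0.808184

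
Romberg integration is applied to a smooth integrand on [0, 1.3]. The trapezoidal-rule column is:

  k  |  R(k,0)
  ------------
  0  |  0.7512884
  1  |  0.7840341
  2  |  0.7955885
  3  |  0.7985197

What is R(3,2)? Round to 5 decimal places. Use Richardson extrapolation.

0.79950

Richardson extrapolation on the trapezoidal column (denominator 4−1=3):
R(2,1) = 0.7955885 + (0.7955885 − 0.7840341)/3 = 0.7994400
R(3,1) = (4·0.7985197 − 0.7955885) / 3 = 0.7994968
R(3,2) = 0.7994968 + (0.7994968 − 0.7994400)/15 = 0.7995006
(Column j=1 coincides with Simpson's rule on the same nodes.)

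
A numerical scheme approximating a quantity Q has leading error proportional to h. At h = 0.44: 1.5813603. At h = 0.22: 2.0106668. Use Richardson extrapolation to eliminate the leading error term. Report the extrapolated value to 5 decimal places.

2.43997

The leading error scales as h; refining by a factor of 2 reduces it by 2^1 = 2.
Extrapolated value = (2·A(h/2) − A(h)) / (2 − 1)
= (2·2.0106668 − 1.5813603) / 1
= 2.4399733 / 1 = 2.4399733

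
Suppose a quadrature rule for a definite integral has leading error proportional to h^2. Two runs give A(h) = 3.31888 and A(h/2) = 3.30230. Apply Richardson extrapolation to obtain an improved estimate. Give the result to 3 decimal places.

3.297

Extrapolated value = (4·A(h/2) − A(h)) / (4 − 1)
= (4·3.30230 − 3.31888) / 3
= 9.89032 / 3 = 3.29677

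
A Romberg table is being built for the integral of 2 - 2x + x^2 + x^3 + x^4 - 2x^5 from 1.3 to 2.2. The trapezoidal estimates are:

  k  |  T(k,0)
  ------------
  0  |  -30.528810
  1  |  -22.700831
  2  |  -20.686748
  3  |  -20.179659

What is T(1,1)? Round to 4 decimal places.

Richardson extrapolation on the trapezoidal column (denominator 4−1=3):
T(1,1) = (4·(-22.700831) − (-30.528810)) / 3 = -20.091505

-20.0915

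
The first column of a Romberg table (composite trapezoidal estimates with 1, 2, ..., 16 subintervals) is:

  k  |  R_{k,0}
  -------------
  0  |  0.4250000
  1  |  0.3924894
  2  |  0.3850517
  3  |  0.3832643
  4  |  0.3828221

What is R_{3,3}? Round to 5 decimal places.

0.38268

R_{1,1} = 0.3924894 + (0.3924894 − 0.4250000)/3 = 0.3816525
R_{2,1} = (4·0.3850517 − 0.3924894) / 3 = 0.3825725
R_{3,1} = (4·0.3832643 − 0.3850517) / 3 = 0.3826685
R_{2,2} = 0.3825725 + (0.3825725 − 0.3816525)/15 = 0.3826338
R_{3,2} = (16·0.3826685 − 0.3825725) / 15 = 0.3826749
R_{3,3} = 0.3826749 + (0.3826749 − 0.3826338)/63 = 0.3826756
(Column j=1 coincides with Simpson's rule on the same nodes.)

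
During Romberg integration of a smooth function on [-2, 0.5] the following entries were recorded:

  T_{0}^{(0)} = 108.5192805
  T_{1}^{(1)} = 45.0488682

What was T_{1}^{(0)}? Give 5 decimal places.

60.91647

From T_{1}^{(1)} = (4·T_{1}^{(0)} − T_{0}^{(0)})/3, solve for T_{1}^{(0)}:
4·T_{1}^{(0)} = 3·45.0488682 + 108.5192805 = 243.6658851
T_{1}^{(0)} = 60.9164713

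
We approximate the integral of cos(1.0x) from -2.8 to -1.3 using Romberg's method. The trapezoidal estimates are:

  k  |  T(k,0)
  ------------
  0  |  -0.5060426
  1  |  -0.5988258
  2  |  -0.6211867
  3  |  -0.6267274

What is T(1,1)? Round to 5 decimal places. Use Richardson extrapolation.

Richardson extrapolation on the trapezoidal column (denominator 4−1=3):
T(1,1) = (4·(-0.5988258) − (-0.5060426)) / 3 = -0.6297535

-0.62975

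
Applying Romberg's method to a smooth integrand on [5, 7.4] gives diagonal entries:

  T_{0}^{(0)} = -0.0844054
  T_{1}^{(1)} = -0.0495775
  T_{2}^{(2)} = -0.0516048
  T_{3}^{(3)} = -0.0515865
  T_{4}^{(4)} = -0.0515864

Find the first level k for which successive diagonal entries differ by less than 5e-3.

k = 2

|T_{1}^{(1)} − T_{0}^{(0)}| = 0.0348279 ≥ 5e-3
|T_{2}^{(2)} − T_{1}^{(1)}| = 0.0020273 < 5e-3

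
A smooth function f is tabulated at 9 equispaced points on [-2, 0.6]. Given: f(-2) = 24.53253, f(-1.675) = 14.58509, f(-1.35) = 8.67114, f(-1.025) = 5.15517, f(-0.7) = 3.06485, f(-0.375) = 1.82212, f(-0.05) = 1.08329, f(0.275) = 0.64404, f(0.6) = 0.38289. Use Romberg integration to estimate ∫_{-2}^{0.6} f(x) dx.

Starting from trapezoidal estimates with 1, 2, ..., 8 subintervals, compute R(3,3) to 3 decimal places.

15.094

R(0,0) (trapezoid, 1 panel, h=2.6000): 32.39005
R(1,0) (trapezoid, 2 panels, h=1.3000): 20.17933
R(2,0) (trapezoid, 4 panels, h=0.6500): 16.43004
R(3,0) (trapezoid, 8 panels, h=0.3250): 15.43211
R(1,1) = 20.17933 + (20.17933 − 32.39005)/3 = 16.10909
R(2,1) = 16.43004 + (16.43004 − 20.17933)/3 = 15.18028
R(3,1) = 15.43211 + (15.43211 − 16.43004)/3 = 15.09947
R(2,2) = 15.18028 + (15.18028 − 16.10909)/15 = 15.11836
R(3,2) = 15.09947 + (15.09947 − 15.18028)/15 = 15.09408
R(3,3) = 15.09408 + (15.09408 − 15.11836)/63 = 15.09369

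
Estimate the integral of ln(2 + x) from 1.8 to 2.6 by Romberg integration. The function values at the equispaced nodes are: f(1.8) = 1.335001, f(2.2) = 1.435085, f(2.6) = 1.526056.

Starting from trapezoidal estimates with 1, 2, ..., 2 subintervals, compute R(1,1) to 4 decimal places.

1.1469

R(0,0) (trapezoid, 1 panel, h=0.8000): 1.144423
R(1,0) (trapezoid, 2 panels, h=0.4000): 1.146245
R(1,1) = 1.146245 + (1.146245 − 1.144423)/3 = 1.146852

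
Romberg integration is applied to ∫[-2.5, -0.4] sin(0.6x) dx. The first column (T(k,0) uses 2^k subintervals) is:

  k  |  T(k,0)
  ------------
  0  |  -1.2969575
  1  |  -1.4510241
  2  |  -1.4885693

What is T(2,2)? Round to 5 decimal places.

-1.50100

T(1,1) = (4·(-1.4510241) − (-1.2969575)) / 3 = -1.5023796
T(2,1) = (4·(-1.4885693) − (-1.4510241)) / 3 = -1.5010844
T(2,2) = (16·(-1.5010844) − (-1.5023796)) / 15 = -1.5009981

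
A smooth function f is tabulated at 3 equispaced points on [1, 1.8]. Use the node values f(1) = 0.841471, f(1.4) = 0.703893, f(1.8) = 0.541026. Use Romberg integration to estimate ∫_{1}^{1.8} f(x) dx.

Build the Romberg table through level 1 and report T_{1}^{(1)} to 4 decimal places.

0.5597

T_{0}^{(0)} (trapezoid, 1 panel, h=0.8000): 0.552999
T_{1}^{(0)} (trapezoid, 2 panels, h=0.4000): 0.558057
T_{1}^{(1)} = 0.558057 + (0.558057 − 0.552999)/3 = 0.559743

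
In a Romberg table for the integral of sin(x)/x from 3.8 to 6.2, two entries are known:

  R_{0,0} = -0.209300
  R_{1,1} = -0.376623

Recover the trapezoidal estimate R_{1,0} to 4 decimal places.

From R_{1,1} = (4·R_{1,0} − R_{0,0})/3, solve for R_{1,0}:
4·R_{1,0} = 3·(-0.376623) + (-0.209300) = -1.339169
R_{1,0} = -0.334792

-0.3348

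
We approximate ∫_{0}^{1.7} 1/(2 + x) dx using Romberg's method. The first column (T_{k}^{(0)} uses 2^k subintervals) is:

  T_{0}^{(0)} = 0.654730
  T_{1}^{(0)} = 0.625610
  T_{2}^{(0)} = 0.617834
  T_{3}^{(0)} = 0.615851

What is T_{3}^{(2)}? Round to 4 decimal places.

0.6152

Richardson extrapolation on the trapezoidal column (denominator 4−1=3):
T_{2}^{(1)} = 0.617834 + (0.617834 − 0.625610)/3 = 0.615242
T_{3}^{(1)} = 0.615851 + (0.615851 − 0.617834)/3 = 0.615190
T_{3}^{(2)} = (16·0.615190 − 0.615242) / 15 = 0.615187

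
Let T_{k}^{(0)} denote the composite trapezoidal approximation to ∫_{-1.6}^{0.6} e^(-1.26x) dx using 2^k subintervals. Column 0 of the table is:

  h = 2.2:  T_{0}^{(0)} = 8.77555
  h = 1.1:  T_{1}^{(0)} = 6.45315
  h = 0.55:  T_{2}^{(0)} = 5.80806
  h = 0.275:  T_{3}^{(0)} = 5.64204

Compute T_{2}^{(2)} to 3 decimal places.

5.587

Richardson extrapolation on the trapezoidal column (denominator 4−1=3):
T_{1}^{(1)} = 6.45315 + (6.45315 − 8.77555)/3 = 5.67902
T_{2}^{(1)} = 5.80806 + (5.80806 − 6.45315)/3 = 5.59303
T_{2}^{(2)} = (16·5.59303 − 5.67902) / 15 = 5.58730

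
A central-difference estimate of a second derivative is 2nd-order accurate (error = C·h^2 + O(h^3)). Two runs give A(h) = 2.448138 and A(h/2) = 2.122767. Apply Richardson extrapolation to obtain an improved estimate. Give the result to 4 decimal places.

2.0143

The leading error scales as h^2; refining by a factor of 2 reduces it by 2^2 = 4.
Extrapolated value = (4·A(h/2) − A(h)) / (4 − 1)
= (4·2.122767 − 2.448138) / 3
= 6.042930 / 3 = 2.014310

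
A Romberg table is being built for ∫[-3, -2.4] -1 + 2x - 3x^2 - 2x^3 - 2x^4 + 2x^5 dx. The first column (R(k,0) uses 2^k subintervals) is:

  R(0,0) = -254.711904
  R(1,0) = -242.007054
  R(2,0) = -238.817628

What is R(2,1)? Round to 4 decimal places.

R(2,1) = (4·(-238.817628) − (-242.007054)) / 3 = -237.754486

-237.7545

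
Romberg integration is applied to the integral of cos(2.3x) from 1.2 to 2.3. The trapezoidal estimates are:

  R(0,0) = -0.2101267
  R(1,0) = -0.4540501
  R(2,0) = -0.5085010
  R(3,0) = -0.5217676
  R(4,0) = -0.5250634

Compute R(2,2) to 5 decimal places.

Richardson extrapolation on the trapezoidal column (denominator 4−1=3):
R(1,1) = (4·(-0.4540501) − (-0.2101267)) / 3 = -0.5353579
R(2,1) = -0.5085010 + (-0.5085010 − (-0.4540501))/3 = -0.5266513
R(2,2) = (16·(-0.5266513) − (-0.5353579)) / 15 = -0.5260709
(Column j=1 coincides with Simpson's rule on the same nodes.)

-0.52607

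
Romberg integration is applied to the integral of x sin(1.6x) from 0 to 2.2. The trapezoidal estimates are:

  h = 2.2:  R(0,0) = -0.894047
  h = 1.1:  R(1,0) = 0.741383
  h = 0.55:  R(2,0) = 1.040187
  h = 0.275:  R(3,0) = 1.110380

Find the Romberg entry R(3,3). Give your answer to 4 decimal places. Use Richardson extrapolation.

R(1,1) = (4·0.741383 − (-0.894047)) / 3 = 1.286526
R(2,1) = (4·1.040187 − 0.741383) / 3 = 1.139788
R(3,1) = 1.110380 + (1.110380 − 1.040187)/3 = 1.133778
R(2,2) = 1.139788 + (1.139788 − 1.286526)/15 = 1.130005
R(3,2) = (16·1.133778 − 1.139788) / 15 = 1.133377
R(3,3) = 1.133377 + (1.133377 − 1.130005)/63 = 1.133431

1.1334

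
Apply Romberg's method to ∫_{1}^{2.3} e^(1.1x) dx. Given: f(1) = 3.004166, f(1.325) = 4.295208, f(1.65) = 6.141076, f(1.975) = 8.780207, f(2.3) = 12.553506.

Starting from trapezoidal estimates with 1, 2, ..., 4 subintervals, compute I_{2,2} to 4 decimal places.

I_{0,0} (trapezoid, 1 panel, h=1.3000): 10.112487
I_{1,0} (trapezoid, 2 panels, h=0.6500): 9.047943
I_{2,0} (trapezoid, 4 panels, h=0.3250): 8.773481
I_{1,1} = 9.047943 + (9.047943 − 10.112487)/3 = 8.693095
I_{2,1} = 8.773481 + (8.773481 − 9.047943)/3 = 8.681994
I_{2,2} = 8.681994 + (8.681994 − 8.693095)/15 = 8.681254

8.6813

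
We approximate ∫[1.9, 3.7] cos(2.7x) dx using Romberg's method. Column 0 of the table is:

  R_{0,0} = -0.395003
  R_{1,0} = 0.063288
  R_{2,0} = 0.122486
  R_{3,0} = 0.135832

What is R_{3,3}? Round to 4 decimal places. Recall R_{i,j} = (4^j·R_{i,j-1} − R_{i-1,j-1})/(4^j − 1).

0.1402

Richardson extrapolation on the trapezoidal column (denominator 4−1=3):
R_{1,1} = 0.063288 + (0.063288 − (-0.395003))/3 = 0.216052
R_{2,1} = (4·0.122486 − 0.063288) / 3 = 0.142219
R_{3,1} = 0.135832 + (0.135832 − 0.122486)/3 = 0.140281
R_{2,2} = 0.142219 + (0.142219 − 0.216052)/15 = 0.137297
R_{3,2} = (16·0.140281 − 0.142219) / 15 = 0.140152
R_{3,3} = (64·0.140152 − 0.137297) / 63 = 0.140197
(Column j=1 coincides with Simpson's rule on the same nodes.)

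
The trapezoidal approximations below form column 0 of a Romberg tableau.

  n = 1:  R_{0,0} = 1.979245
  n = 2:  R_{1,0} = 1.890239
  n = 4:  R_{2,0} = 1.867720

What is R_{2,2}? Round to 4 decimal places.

R_{1,1} = (4·1.890239 − 1.979245) / 3 = 1.860570
R_{2,1} = (4·1.867720 − 1.890239) / 3 = 1.860214
R_{2,2} = 1.860214 + (1.860214 − 1.860570)/15 = 1.860190

1.8602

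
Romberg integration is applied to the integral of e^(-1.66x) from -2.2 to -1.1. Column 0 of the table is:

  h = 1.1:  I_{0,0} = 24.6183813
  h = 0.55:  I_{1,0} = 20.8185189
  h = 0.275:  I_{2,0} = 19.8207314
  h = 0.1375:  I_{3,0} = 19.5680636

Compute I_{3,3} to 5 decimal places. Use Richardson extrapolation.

Richardson extrapolation on the trapezoidal column (denominator 4−1=3):
I_{1,1} = (4·20.8185189 − 24.6183813) / 3 = 19.5518981
I_{2,1} = (4·19.8207314 − 20.8185189) / 3 = 19.4881356
I_{3,1} = 19.5680636 + (19.5680636 − 19.8207314)/3 = 19.4838410
I_{2,2} = (16·19.4881356 − 19.5518981) / 15 = 19.4838848
I_{3,2} = (16·19.4838410 − 19.4881356) / 15 = 19.4835547
I_{3,3} = (64·19.4835547 − 19.4838848) / 63 = 19.4835495

19.48355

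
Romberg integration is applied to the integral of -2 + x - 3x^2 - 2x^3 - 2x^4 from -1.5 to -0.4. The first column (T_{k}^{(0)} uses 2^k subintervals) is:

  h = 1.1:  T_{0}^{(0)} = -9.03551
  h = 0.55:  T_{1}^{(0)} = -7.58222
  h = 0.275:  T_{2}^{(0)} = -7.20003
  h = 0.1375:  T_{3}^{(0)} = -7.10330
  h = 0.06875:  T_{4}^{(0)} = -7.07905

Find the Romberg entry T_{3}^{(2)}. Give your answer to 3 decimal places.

-7.071

T_{2}^{(1)} = (4·(-7.20003) − (-7.58222)) / 3 = -7.07263
T_{3}^{(1)} = -7.10330 + (-7.10330 − (-7.20003))/3 = -7.07106
T_{3}^{(2)} = -7.07106 + (-7.07106 − (-7.07263))/15 = -7.07096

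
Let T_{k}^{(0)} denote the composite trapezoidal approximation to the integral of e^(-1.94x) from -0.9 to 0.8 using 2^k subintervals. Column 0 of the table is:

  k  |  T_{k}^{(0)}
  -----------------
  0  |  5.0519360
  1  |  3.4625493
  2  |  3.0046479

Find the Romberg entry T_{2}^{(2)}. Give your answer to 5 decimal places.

2.84663

Richardson extrapolation on the trapezoidal column (denominator 4−1=3):
T_{1}^{(1)} = 3.4625493 + (3.4625493 − 5.0519360)/3 = 2.9327537
T_{2}^{(1)} = (4·3.0046479 − 3.4625493) / 3 = 2.8520141
T_{2}^{(2)} = 2.8520141 + (2.8520141 − 2.9327537)/15 = 2.8466315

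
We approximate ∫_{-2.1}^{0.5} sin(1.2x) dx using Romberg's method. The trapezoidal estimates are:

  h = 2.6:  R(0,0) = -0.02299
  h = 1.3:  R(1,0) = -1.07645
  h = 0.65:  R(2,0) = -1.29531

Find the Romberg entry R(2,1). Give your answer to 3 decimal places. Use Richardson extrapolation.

-1.368

Richardson extrapolation on the trapezoidal column (denominator 4−1=3):
R(2,1) = (4·(-1.29531) − (-1.07645)) / 3 = -1.36826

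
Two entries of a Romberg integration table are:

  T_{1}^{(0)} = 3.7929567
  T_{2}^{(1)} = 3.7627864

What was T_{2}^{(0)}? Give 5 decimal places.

From T_{2}^{(1)} = (4·T_{2}^{(0)} − T_{1}^{(0)})/3, solve for T_{2}^{(0)}:
4·T_{2}^{(0)} = 3·3.7627864 + 3.7929567 = 15.0813159
T_{2}^{(0)} = 3.7703290

3.77033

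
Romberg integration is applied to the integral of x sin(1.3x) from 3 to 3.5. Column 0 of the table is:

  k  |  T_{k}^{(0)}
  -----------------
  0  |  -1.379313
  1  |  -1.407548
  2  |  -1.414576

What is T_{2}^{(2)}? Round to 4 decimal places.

Richardson extrapolation on the trapezoidal column (denominator 4−1=3):
T_{1}^{(1)} = (4·(-1.407548) − (-1.379313)) / 3 = -1.416960
T_{2}^{(1)} = (4·(-1.414576) − (-1.407548)) / 3 = -1.416919
T_{2}^{(2)} = -1.416919 + (-1.416919 − (-1.416960))/15 = -1.416916

-1.4169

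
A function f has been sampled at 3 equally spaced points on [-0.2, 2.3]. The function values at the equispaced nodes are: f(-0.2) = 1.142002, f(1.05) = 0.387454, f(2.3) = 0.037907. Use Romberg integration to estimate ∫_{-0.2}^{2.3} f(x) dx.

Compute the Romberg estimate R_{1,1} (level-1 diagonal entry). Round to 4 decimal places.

R_{0,0} (trapezoid, 1 panel, h=2.5000): 1.474886
R_{1,0} (trapezoid, 2 panels, h=1.2500): 1.221761
R_{1,1} = 1.221761 + (1.221761 − 1.474886)/3 = 1.137386

1.1374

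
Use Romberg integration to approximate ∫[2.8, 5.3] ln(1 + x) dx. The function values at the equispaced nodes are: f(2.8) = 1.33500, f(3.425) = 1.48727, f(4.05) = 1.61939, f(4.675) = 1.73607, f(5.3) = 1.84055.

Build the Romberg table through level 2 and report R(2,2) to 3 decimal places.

R(0,0) (trapezoid, 1 panel, h=2.5000): 3.96944
R(1,0) (trapezoid, 2 panels, h=1.2500): 4.00896
R(2,0) (trapezoid, 4 panels, h=0.6250): 4.01907
R(1,1) = 4.00896 + (4.00896 − 3.96944)/3 = 4.02213
R(2,1) = 4.01907 + (4.01907 − 4.00896)/3 = 4.02244
R(2,2) = 4.02244 + (4.02244 − 4.02213)/15 = 4.02246

4.022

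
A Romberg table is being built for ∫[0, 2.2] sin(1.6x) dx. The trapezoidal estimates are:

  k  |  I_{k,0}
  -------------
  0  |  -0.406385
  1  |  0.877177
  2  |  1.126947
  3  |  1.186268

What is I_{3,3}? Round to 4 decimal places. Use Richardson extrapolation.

1.2058

I_{1,1} = 0.877177 + (0.877177 − (-0.406385))/3 = 1.305031
I_{2,1} = (4·1.126947 − 0.877177) / 3 = 1.210204
I_{3,1} = 1.186268 + (1.186268 − 1.126947)/3 = 1.206042
I_{2,2} = (16·1.210204 − 1.305031) / 15 = 1.203882
I_{3,2} = (16·1.206042 − 1.210204) / 15 = 1.205765
I_{3,3} = (64·1.205765 − 1.203882) / 63 = 1.205795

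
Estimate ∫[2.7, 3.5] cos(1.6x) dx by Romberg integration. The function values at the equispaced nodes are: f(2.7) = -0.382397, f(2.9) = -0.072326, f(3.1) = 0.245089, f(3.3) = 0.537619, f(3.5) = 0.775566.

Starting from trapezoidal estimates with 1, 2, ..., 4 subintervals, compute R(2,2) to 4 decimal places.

R(0,0) (trapezoid, 1 panel, h=0.8000): 0.157268
R(1,0) (trapezoid, 2 panels, h=0.4000): 0.176669
R(2,0) (trapezoid, 4 panels, h=0.2000): 0.181393
R(1,1) = 0.176669 + (0.176669 − 0.157268)/3 = 0.183136
R(2,1) = 0.181393 + (0.181393 − 0.176669)/3 = 0.182968
R(2,2) = 0.182968 + (0.182968 − 0.183136)/15 = 0.182957

0.1830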